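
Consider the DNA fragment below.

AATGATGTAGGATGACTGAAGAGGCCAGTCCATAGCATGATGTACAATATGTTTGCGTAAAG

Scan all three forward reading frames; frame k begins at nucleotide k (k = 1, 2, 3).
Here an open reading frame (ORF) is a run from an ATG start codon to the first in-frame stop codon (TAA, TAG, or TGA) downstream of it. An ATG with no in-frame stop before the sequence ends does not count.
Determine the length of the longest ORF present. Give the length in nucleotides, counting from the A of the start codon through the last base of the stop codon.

Frame 1: AAT GAT GTA GGA TGA CTG AAG AGG CCA GTC CAT AGC ATG ATG TAC AAT ATG TTT GCG TAA — ATG at 37, stop TAA at 58 → 24 nt; ATG at 40, stop TAA at 58 → 21 nt; ATG at 49, stop TAA at 58 → 12 nt.
Frame 2: ATG ATG TAG GAT GAC TGA AGA GGC CAG TCC ATA GCA TGA TGT ACA ATA TGT TTG CGT AAA — ATG at 2, stop TAG at 8 → 9 nt; ATG at 5, stop TAG at 8 → 6 nt.
Frame 3: TGA TGT AGG ATG ACT GAA GAG GCC AGT CCA TAG CAT GAT GTA CAA TAT GTT TGC GTA AAG — ATG at 12, stop TAG at 33 → 24 nt.
Longest: frame 1, positions 37–60, 24 nt = 8 codons = 7 aa. → 24 nucleotides.

24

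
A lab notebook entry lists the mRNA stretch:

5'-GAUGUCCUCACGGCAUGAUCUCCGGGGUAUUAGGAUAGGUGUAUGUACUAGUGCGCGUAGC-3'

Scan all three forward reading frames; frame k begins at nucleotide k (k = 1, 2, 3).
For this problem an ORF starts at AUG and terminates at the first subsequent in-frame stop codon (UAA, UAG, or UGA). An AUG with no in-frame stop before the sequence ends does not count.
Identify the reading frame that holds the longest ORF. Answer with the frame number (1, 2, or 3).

3

Frame 1: GAU GUC CUC ACG GCA UGA UCU CCG GGG UAU UAG GAU AGG UGU AUG UAC UAG UGC GCG UAG — AUG at 43, stop UAG at 49 → 9 nt.
Frame 2: AUG UCC UCA CGG CAU GAU CUC CGG GGU AUU AGG AUA GGU GUA UGU ACU AGU GCG CGU AGC — no AUG→stop ORF.
Frame 3: UGU CCU CAC GGC AUG AUC UCC GGG GUA UUA GGA UAG GUG UAU GUA CUA GUG CGC GUA — AUG at 15, stop UAG at 36 → 24 nt.
Longest ORF is 24 nt in frame 3 (positions 15–38).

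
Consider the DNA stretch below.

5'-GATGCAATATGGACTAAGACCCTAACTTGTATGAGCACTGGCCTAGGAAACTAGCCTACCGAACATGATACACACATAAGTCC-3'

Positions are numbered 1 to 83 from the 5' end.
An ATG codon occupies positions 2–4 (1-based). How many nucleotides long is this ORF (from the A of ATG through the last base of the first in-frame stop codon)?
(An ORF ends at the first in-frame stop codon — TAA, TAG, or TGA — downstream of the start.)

24

Codons from position 2: ATG (2–4), CAA (5–7), TAT (8–10), GGA (11–13), CTA (14–16), AGA (17–19), CCC (20–22), TAA (23–25).
TAA is the first in-frame stop; ORF spans 2–25, 24 nucleotides.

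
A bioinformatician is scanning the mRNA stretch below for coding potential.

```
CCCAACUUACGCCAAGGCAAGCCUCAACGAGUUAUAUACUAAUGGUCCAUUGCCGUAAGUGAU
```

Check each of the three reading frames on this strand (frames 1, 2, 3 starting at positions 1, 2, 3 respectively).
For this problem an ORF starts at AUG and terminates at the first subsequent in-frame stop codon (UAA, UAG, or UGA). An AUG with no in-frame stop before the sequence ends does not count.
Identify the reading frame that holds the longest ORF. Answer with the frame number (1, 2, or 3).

3

Frame 1: CCC AAC UUA CGC CAA GGC AAG CCU CAA CGA GUU AUA UAC UAA UGG UCC AUU GCC GUA AGU GAU — no AUG→stop ORF.
Frame 2: CCA ACU UAC GCC AAG GCA AGC CUC AAC GAG UUA UAU ACU AAU GGU CCA UUG CCG UAA GUG — no AUG→stop ORF.
Frame 3: CAA CUU ACG CCA AGG CAA GCC UCA ACG AGU UAU AUA CUA AUG GUC CAU UGC CGU AAG UGA — AUG at 42, stop UGA at 60 → 21 nt.
Longest ORF is 21 nt in frame 3 (positions 42–62).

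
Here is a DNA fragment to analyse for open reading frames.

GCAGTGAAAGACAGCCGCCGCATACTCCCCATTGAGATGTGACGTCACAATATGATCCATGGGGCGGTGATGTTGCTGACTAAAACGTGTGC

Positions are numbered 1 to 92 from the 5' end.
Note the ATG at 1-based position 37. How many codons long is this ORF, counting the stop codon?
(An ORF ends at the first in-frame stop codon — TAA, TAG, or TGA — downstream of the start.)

2

Codons from position 37: ATG (37–39), TGA (40–42).
TGA is the first in-frame stop; that's 2 codons including the stop.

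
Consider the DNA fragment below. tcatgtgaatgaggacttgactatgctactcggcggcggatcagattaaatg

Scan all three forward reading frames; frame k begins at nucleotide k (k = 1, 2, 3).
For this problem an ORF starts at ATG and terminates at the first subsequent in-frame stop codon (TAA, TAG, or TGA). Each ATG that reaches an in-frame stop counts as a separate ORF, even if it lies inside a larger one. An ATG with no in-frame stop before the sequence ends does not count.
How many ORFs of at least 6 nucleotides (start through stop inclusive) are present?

Frame 1: TCA TGT GAA TGA GGA CTT GAC TAT GCT ACT CGG CGG CGG ATC AGA TTA AAT — no ATG→stop ORF.
Frame 2: CAT GTG AAT GAG GAC TTG ACT ATG CTA CTC GGC GGC GGA TCA GAT TAA ATG — ATG at 23, stop TAA at 47 → 27 nt.
Frame 3: ATG TGA ATG AGG ACT TGA CTA TGC TAC TCG GCG GCG GAT CAG ATT AAA — ATG at 3, stop TGA at 6 → 6 nt; ATG at 9, stop TGA at 18 → 12 nt.
ORFs ≥ 6 nucleotides: frame 2 23–49 (27 nucleotides), frame 3 3–8 (6 nucleotides), frame 3 9–20 (12 nucleotides). Count = 3.

3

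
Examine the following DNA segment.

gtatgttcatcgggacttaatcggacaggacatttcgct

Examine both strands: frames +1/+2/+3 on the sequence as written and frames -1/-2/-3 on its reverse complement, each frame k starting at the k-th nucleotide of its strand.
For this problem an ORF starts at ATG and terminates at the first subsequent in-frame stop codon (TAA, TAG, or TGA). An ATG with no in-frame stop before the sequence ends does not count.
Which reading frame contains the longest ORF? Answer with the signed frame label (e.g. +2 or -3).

-1

Reverse complement (5'→3'): AGCGAAATGTCCTGTCCGATTAAGTCCCGATGAACATAC
Frame +1: GTA TGT TCA TCG GGA CTT AAT CGG ACA GGA CAT TTC GCT — no ATG→stop ORF.
Frame +2: TAT GTT CAT CGG GAC TTA ATC GGA CAG GAC ATT TCG — no ATG→stop ORF.
Frame +3: ATG TTC ATC GGG ACT TAA TCG GAC AGG ACA TTT CGC — ATG at 3, stop TAA at 18 → 18 nt.
Frame -1: AGC GAA ATG TCC TGT CCG ATT AAG TCC CGA TGA ACA TAC — ATG at 7, stop TGA at 31 → 27 nt.
Frame -2: GCG AAA TGT CCT GTC CGA TTA AGT CCC GAT GAA CAT — no ATG→stop ORF.
Frame -3: CGA AAT GTC CTG TCC GAT TAA GTC CCG ATG AAC ATA — no ATG→stop ORF.
Longest ORF is 27 nt in frame -1 (positions 7–33).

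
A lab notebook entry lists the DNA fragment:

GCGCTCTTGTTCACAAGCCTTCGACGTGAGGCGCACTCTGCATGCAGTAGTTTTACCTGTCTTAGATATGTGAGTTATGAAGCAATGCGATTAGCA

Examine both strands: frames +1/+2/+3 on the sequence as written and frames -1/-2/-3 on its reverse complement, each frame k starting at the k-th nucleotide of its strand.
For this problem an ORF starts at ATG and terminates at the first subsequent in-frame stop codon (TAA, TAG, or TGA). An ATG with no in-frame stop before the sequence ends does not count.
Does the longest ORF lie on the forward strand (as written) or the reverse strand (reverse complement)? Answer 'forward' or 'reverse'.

Reverse complement (5'→3'): TGCTAATCGCATTGCTTCATAACTCACATATCTAAGACAGGTAAAACTACTGCATGCAGAGTGCGCCTCACGTCGAAGGCTTGTGAACAAGAGCGC
Frame +1: GCG CTC TTG TTC ACA AGC CTT CGA CGT GAG GCG CAC TCT GCA TGC AGT AGT TTT ACC TGT CTT AGA TAT GTG AGT TAT GAA GCA ATG CGA TTA GCA — no ATG→stop ORF.
Frame +2: CGC TCT TGT TCA CAA GCC TTC GAC GTG AGG CGC ACT CTG CAT GCA GTA GTT TTA CCT GTC TTA GAT ATG TGA GTT ATG AAG CAA TGC GAT TAG — ATG at 68, stop TGA at 71 → 6 nt; ATG at 77, stop TAG at 92 → 18 nt.
Frame +3: GCT CTT GTT CAC AAG CCT TCG ACG TGA GGC GCA CTC TGC ATG CAG TAG TTT TAC CTG TCT TAG ATA TGT GAG TTA TGA AGC AAT GCG ATT AGC — ATG at 42, stop TAG at 48 → 9 nt.
Frame -1: TGC TAA TCG CAT TGC TTC ATA ACT CAC ATA TCT AAG ACA GGT AAA ACT ACT GCA TGC AGA GTG CGC CTC ACG TCG AAG GCT TGT GAA CAA GAG CGC — no ATG→stop ORF.
Frame -2: GCT AAT CGC ATT GCT TCA TAA CTC ACA TAT CTA AGA CAG GTA AAA CTA CTG CAT GCA GAG TGC GCC TCA CGT CGA AGG CTT GTG AAC AAG AGC — no ATG→stop ORF.
Frame -3: CTA ATC GCA TTG CTT CAT AAC TCA CAT ATC TAA GAC AGG TAA AAC TAC TGC ATG CAG AGT GCG CCT CAC GTC GAA GGC TTG TGA ACA AGA GCG — ATG at 54, stop TGA at 84 → 33 nt.
Forward-strand max 18 nt; reverse-strand max 33 nt. The reverse strand has the longer ORF.

reverse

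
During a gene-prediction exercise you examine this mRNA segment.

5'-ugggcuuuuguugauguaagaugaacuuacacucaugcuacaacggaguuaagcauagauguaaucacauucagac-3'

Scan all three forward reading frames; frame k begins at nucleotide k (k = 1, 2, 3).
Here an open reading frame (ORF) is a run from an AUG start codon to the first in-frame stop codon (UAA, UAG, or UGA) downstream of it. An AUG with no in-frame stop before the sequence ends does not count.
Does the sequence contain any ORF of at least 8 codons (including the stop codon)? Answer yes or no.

no

Frame 1: UGG GCU UUU GUU GAU GUA AGA UGA ACU UAC ACU CAU GCU ACA ACG GAG UUA AGC AUA GAU GUA AUC ACA UUC AGA — no AUG→stop ORF.
Frame 2: GGG CUU UUG UUG AUG UAA GAU GAA CUU ACA CUC AUG CUA CAA CGG AGU UAA GCA UAG AUG UAA UCA CAU UCA GAC — AUG at 14, stop UAA at 17 → 6 nt; AUG at 35, stop UAA at 50 → 18 nt; AUG at 59, stop UAA at 62 → 6 nt.
Frame 3: GGC UUU UGU UGA UGU AAG AUG AAC UUA CAC UCA UGC UAC AAC GGA GUU AAG CAU AGA UGU AAU CAC AUU CAG — no AUG→stop ORF.
Largest ORF found is 6 codons < 8, so no.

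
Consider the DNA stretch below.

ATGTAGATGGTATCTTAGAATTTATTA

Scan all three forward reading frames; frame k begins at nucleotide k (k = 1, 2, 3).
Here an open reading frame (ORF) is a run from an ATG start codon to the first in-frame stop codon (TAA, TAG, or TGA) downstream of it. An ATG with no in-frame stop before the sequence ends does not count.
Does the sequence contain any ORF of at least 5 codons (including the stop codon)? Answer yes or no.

no

Frame 1: ATG TAG ATG GTA TCT TAG AAT TTA TTA — ATG at 1, stop TAG at 4 → 6 nt; ATG at 7, stop TAG at 16 → 12 nt.
Frame 2: TGT AGA TGG TAT CTT AGA ATT TAT — no ATG→stop ORF.
Frame 3: GTA GAT GGT ATC TTA GAA TTT ATT — no ATG→stop ORF.
Largest ORF found is 4 codons < 5, so no.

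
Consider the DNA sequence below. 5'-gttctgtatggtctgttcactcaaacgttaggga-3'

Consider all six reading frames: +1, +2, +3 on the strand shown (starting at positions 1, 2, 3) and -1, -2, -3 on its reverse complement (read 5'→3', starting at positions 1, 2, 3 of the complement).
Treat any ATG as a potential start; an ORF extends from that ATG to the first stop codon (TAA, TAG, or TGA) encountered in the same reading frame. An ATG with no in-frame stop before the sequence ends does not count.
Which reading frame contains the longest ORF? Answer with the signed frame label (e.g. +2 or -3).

+2

Reverse complement (5'→3'): TCCCTAACGTTTGAGTGAACAGACCATACAGAAC
Frame +1: GTT CTG TAT GGT CTG TTC ACT CAA ACG TTA GGG — no ATG→stop ORF.
Frame +2: TTC TGT ATG GTC TGT TCA CTC AAA CGT TAG GGA — ATG at 8, stop TAG at 29 → 24 nt.
Frame +3: TCT GTA TGG TCT GTT CAC TCA AAC GTT AGG — no ATG→stop ORF.
Frame -1: TCC CTA ACG TTT GAG TGA ACA GAC CAT ACA GAA — no ATG→stop ORF.
Frame -2: CCC TAA CGT TTG AGT GAA CAG ACC ATA CAG AAC — no ATG→stop ORF.
Frame -3: CCT AAC GTT TGA GTG AAC AGA CCA TAC AGA — no ATG→stop ORF.
Longest ORF is 24 nt in frame +2 (positions 8–31).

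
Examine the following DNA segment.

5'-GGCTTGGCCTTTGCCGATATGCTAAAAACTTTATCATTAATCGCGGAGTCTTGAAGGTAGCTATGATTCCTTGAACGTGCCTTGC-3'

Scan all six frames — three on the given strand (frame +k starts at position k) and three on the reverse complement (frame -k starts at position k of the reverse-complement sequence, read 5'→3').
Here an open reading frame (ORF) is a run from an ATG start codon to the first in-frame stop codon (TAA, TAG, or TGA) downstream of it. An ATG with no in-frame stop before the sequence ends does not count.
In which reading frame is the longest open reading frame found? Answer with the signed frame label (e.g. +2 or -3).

Reverse complement (5'→3'): GCAAGGCACGTTCAAGGAATCATAGCTACCTTCAAGACTCCGCGATTAATGATAAAGTTTTTAGCATATCGGCAAAGGCCAAGCC
Frame +1: GGC TTG GCC TTT GCC GAT ATG CTA AAA ACT TTA TCA TTA ATC GCG GAG TCT TGA AGG TAG CTA TGA TTC CTT GAA CGT GCC TTG — ATG at 19, stop TGA at 52 → 36 nt.
Frame +2: GCT TGG CCT TTG CCG ATA TGC TAA AAA CTT TAT CAT TAA TCG CGG AGT CTT GAA GGT AGC TAT GAT TCC TTG AAC GTG CCT TGC — no ATG→stop ORF.
Frame +3: CTT GGC CTT TGC CGA TAT GCT AAA AAC TTT ATC ATT AAT CGC GGA GTC TTG AAG GTA GCT ATG ATT CCT TGA ACG TGC CTT — ATG at 63, stop TGA at 72 → 12 nt.
Frame -1: GCA AGG CAC GTT CAA GGA ATC ATA GCT ACC TTC AAG ACT CCG CGA TTA ATG ATA AAG TTT TTA GCA TAT CGG CAA AGG CCA AGC — no ATG→stop ORF.
Frame -2: CAA GGC ACG TTC AAG GAA TCA TAG CTA CCT TCA AGA CTC CGC GAT TAA TGA TAA AGT TTT TAG CAT ATC GGC AAA GGC CAA GCC — no ATG→stop ORF.
Frame -3: AAG GCA CGT TCA AGG AAT CAT AGC TAC CTT CAA GAC TCC GCG ATT AAT GAT AAA GTT TTT AGC ATA TCG GCA AAG GCC AAG — no ATG→stop ORF.
Longest ORF is 36 nt in frame +1 (positions 19–54).

+1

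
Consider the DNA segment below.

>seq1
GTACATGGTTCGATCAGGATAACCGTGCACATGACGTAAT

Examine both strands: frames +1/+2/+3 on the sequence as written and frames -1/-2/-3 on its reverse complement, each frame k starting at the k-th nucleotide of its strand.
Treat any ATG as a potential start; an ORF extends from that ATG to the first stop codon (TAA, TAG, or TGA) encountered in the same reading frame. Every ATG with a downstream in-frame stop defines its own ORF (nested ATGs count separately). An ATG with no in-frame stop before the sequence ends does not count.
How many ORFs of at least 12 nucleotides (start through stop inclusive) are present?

1

Reverse complement (5'→3'): ATTACGTCATGTGCACGGTTATCCTGATCGAACCATGTAC
Frame +1: GTA CAT GGT TCG ATC AGG ATA ACC GTG CAC ATG ACG TAA — ATG at 31, stop TAA at 37 → 9 nt.
Frame +2: TAC ATG GTT CGA TCA GGA TAA CCG TGC ACA TGA CGT AAT — ATG at 5, stop TAA at 20 → 18 nt.
Frame +3: ACA TGG TTC GAT CAG GAT AAC CGT GCA CAT GAC GTA — no ATG→stop ORF.
Frame -1: ATT ACG TCA TGT GCA CGG TTA TCC TGA TCG AAC CAT GTA — no ATG→stop ORF.
Frame -2: TTA CGT CAT GTG CAC GGT TAT CCT GAT CGA ACC ATG TAC — no ATG→stop ORF.
Frame -3: TAC GTC ATG TGC ACG GTT ATC CTG ATC GAA CCA TGT — no ATG→stop ORF.
ORFs ≥ 12 nucleotides: frame +2 5–22 (18 nucleotides). Count = 1.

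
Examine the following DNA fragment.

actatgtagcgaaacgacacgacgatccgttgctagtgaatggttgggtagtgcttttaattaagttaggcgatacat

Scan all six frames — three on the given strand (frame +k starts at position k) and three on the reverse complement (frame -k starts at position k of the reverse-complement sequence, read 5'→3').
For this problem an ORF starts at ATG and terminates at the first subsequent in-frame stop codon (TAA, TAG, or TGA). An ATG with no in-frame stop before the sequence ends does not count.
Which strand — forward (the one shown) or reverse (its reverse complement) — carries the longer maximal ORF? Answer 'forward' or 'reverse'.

reverse

Reverse complement (5'→3'): ATGTATCGCCTAACTTAATTAAAAGCACTACCCAACCATTCACTAGCAACGGATCGTCGTGTCGTTTCGCTACATAGT
Frame +1: ACT ATG TAG CGA AAC GAC ACG ACG ATC CGT TGC TAG TGA ATG GTT GGG TAG TGC TTT TAA TTA AGT TAG GCG ATA CAT — ATG at 4, stop TAG at 7 → 6 nt; ATG at 40, stop TAG at 49 → 12 nt.
Frame +2: CTA TGT AGC GAA ACG ACA CGA CGA TCC GTT GCT AGT GAA TGG TTG GGT AGT GCT TTT AAT TAA GTT AGG CGA TAC — no ATG→stop ORF.
Frame +3: TAT GTA GCG AAA CGA CAC GAC GAT CCG TTG CTA GTG AAT GGT TGG GTA GTG CTT TTA ATT AAG TTA GGC GAT ACA — no ATG→stop ORF.
Frame -1: ATG TAT CGC CTA ACT TAA TTA AAA GCA CTA CCC AAC CAT TCA CTA GCA ACG GAT CGT CGT GTC GTT TCG CTA CAT AGT — ATG at 1, stop TAA at 16 → 18 nt.
Frame -2: TGT ATC GCC TAA CTT AAT TAA AAG CAC TAC CCA ACC ATT CAC TAG CAA CGG ATC GTC GTG TCG TTT CGC TAC ATA — no ATG→stop ORF.
Frame -3: GTA TCG CCT AAC TTA ATT AAA AGC ACT ACC CAA CCA TTC ACT AGC AAC GGA TCG TCG TGT CGT TTC GCT ACA TAG — no ATG→stop ORF.
Forward-strand max 12 nt; reverse-strand max 18 nt. The reverse strand has the longer ORF.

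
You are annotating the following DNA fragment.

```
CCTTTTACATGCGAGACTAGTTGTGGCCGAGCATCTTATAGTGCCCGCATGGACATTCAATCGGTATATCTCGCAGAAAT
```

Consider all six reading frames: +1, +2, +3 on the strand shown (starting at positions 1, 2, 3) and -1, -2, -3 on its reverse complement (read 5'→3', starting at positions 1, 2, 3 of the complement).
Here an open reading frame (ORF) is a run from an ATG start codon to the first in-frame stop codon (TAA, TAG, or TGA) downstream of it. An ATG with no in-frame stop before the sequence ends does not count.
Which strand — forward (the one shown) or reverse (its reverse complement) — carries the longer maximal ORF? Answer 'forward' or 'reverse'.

Reverse complement (5'→3'): ATTTCTGCGAGATATACCGATTGAATGTCCATGCGGGCACTATAAGATGCTCGGCCACAACTAGTCTCGCATGTAAAAGG
Frame +1: CCT TTT ACA TGC GAG ACT AGT TGT GGC CGA GCA TCT TAT AGT GCC CGC ATG GAC ATT CAA TCG GTA TAT CTC GCA GAA — no ATG→stop ORF.
Frame +2: CTT TTA CAT GCG AGA CTA GTT GTG GCC GAG CAT CTT ATA GTG CCC GCA TGG ACA TTC AAT CGG TAT ATC TCG CAG AAA — no ATG→stop ORF.
Frame +3: TTT TAC ATG CGA GAC TAG TTG TGG CCG AGC ATC TTA TAG TGC CCG CAT GGA CAT TCA ATC GGT ATA TCT CGC AGA AAT — ATG at 9, stop TAG at 18 → 12 nt.
Frame -1: ATT TCT GCG AGA TAT ACC GAT TGA ATG TCC ATG CGG GCA CTA TAA GAT GCT CGG CCA CAA CTA GTC TCG CAT GTA AAA — ATG at 25, stop TAA at 43 → 21 nt; ATG at 31, stop TAA at 43 → 15 nt.
Frame -2: TTT CTG CGA GAT ATA CCG ATT GAA TGT CCA TGC GGG CAC TAT AAG ATG CTC GGC CAC AAC TAG TCT CGC ATG TAA AAG — ATG at 47, stop TAG at 62 → 18 nt; ATG at 71, stop TAA at 74 → 6 nt.
Frame -3: TTC TGC GAG ATA TAC CGA TTG AAT GTC CAT GCG GGC ACT ATA AGA TGC TCG GCC ACA ACT AGT CTC GCA TGT AAA AGG — no ATG→stop ORF.
Forward-strand max 12 nt; reverse-strand max 21 nt. The reverse strand has the longer ORF.

reverse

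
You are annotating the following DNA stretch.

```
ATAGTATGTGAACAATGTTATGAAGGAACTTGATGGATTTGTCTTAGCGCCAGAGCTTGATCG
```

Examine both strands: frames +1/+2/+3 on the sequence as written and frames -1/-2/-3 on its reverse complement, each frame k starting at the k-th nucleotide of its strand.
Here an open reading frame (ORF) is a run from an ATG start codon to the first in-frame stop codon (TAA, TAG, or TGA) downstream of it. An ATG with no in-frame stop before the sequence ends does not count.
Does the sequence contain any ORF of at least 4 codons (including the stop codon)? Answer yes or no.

Reverse complement (5'→3'): CGATCAAGCTCTGGCGCTAAGACAAATCCATCAAGTTCCTTCATAACATTGTTCACATACTAT
Frame +1: ATA GTA TGT GAA CAA TGT TAT GAA GGA ACT TGA TGG ATT TGT CTT AGC GCC AGA GCT TGA TCG — no ATG→stop ORF.
Frame +2: TAG TAT GTG AAC AAT GTT ATG AAG GAA CTT GAT GGA TTT GTC TTA GCG CCA GAG CTT GAT — no ATG→stop ORF.
Frame +3: AGT ATG TGA ACA ATG TTA TGA AGG AAC TTG ATG GAT TTG TCT TAG CGC CAG AGC TTG ATC — ATG at 6, stop TGA at 9 → 6 nt; ATG at 15, stop TGA at 21 → 9 nt; ATG at 33, stop TAG at 45 → 15 nt.
Frame -1: CGA TCA AGC TCT GGC GCT AAG ACA AAT CCA TCA AGT TCC TTC ATA ACA TTG TTC ACA TAC TAT — no ATG→stop ORF.
Frame -2: GAT CAA GCT CTG GCG CTA AGA CAA ATC CAT CAA GTT CCT TCA TAA CAT TGT TCA CAT ACT — no ATG→stop ORF.
Frame -3: ATC AAG CTC TGG CGC TAA GAC AAA TCC ATC AAG TTC CTT CAT AAC ATT GTT CAC ATA CTA — no ATG→stop ORF.
Frame +3 has an ORF of 5 codons (positions 33–47) ≥ 4, so yes.

yes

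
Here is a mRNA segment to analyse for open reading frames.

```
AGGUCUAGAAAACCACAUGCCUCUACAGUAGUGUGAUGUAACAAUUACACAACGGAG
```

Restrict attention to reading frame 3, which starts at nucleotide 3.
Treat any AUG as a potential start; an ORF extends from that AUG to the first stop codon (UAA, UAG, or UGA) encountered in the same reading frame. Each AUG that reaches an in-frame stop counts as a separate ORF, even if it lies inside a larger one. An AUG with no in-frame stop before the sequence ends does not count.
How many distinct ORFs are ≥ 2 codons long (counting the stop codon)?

1

Frame 3: GUC UAG AAA ACC ACA UGC CUC UAC AGU AGU GUG AUG UAA CAA UUA CAC AAC GGA — AUG at 36, stop UAA at 39 → 6 nt.
ORFs ≥ 2 codons: frame 3 36–41 (2 codons). Count = 1.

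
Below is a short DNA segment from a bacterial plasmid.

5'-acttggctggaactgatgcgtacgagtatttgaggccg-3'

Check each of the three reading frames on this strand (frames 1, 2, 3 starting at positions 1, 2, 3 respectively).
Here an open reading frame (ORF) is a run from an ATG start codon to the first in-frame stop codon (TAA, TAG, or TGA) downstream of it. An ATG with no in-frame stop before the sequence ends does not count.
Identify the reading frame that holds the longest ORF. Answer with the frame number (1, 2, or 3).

1

Frame 1: ACT TGG CTG GAA CTG ATG CGT ACG AGT ATT TGA GGC — ATG at 16, stop TGA at 31 → 18 nt.
Frame 2: CTT GGC TGG AAC TGA TGC GTA CGA GTA TTT GAG GCC — no ATG→stop ORF.
Frame 3: TTG GCT GGA ACT GAT GCG TAC GAG TAT TTG AGG CCG — no ATG→stop ORF.
Longest ORF is 18 nt in frame 1 (positions 16–33).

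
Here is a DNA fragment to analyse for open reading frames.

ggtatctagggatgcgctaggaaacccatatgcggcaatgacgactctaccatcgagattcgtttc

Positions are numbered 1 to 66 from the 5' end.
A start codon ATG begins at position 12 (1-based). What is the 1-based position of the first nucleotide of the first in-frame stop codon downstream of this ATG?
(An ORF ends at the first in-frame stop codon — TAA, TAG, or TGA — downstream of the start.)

18

Codons from position 12: ATG (12–14), CGC (15–17), TAG (18–20).
TAG is a stop codon; it begins at position 18.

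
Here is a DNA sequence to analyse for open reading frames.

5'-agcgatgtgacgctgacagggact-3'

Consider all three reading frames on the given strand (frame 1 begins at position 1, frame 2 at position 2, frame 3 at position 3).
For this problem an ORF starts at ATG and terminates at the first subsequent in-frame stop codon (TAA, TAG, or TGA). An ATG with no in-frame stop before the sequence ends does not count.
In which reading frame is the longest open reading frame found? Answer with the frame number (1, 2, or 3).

Frame 1: AGC GAT GTG ACG CTG ACA GGG ACT — no ATG→stop ORF.
Frame 2: GCG ATG TGA CGC TGA CAG GGA — ATG at 5, stop TGA at 8 → 6 nt.
Frame 3: CGA TGT GAC GCT GAC AGG GAC — no ATG→stop ORF.
Longest ORF is 6 nt in frame 2 (positions 5–10).

2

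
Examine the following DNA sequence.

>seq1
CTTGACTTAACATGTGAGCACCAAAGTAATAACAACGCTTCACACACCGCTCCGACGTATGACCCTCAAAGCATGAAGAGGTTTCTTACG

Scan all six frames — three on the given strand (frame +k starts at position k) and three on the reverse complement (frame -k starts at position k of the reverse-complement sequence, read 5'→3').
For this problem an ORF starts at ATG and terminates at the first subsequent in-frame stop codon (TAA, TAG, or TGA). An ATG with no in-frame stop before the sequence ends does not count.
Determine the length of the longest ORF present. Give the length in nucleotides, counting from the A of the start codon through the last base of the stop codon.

Reverse complement (5'→3'): CGTAAGAAACCTCTTCATGCTTTGAGGGTCATACGTCGGAGCGGTGTGTGAAGCGTTGTTATTACTTTGGTGCTCACATGTTAAGTCAAG
Frame +1: CTT GAC TTA ACA TGT GAG CAC CAA AGT AAT AAC AAC GCT TCA CAC ACC GCT CCG ACG TAT GAC CCT CAA AGC ATG AAG AGG TTT CTT ACG — no ATG→stop ORF.
Frame +2: TTG ACT TAA CAT GTG AGC ACC AAA GTA ATA ACA ACG CTT CAC ACA CCG CTC CGA CGT ATG ACC CTC AAA GCA TGA AGA GGT TTC TTA — ATG at 59, stop TGA at 74 → 18 nt.
Frame +3: TGA CTT AAC ATG TGA GCA CCA AAG TAA TAA CAA CGC TTC ACA CAC CGC TCC GAC GTA TGA CCC TCA AAG CAT GAA GAG GTT TCT TAC — ATG at 12, stop TGA at 15 → 6 nt.
Frame -1: CGT AAG AAA CCT CTT CAT GCT TTG AGG GTC ATA CGT CGG AGC GGT GTG TGA AGC GTT GTT ATT ACT TTG GTG CTC ACA TGT TAA GTC AAG — no ATG→stop ORF.
Frame -2: GTA AGA AAC CTC TTC ATG CTT TGA GGG TCA TAC GTC GGA GCG GTG TGT GAA GCG TTG TTA TTA CTT TGG TGC TCA CAT GTT AAG TCA — ATG at 17, stop TGA at 23 → 9 nt.
Frame -3: TAA GAA ACC TCT TCA TGC TTT GAG GGT CAT ACG TCG GAG CGG TGT GTG AAG CGT TGT TAT TAC TTT GGT GCT CAC ATG TTA AGT CAA — no ATG→stop ORF.
Longest: frame +2, positions 59–76, 18 nt = 6 codons = 5 aa. → 18 nucleotides.

18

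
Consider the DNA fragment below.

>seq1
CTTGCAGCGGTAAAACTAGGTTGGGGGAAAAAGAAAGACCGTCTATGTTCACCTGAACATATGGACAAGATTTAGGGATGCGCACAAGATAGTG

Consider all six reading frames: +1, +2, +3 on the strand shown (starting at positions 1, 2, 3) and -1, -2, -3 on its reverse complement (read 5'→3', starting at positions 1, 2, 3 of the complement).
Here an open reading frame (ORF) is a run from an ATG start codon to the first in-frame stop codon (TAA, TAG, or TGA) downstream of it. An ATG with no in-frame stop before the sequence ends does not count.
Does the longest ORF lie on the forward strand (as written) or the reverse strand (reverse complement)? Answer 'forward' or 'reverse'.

forward

Reverse complement (5'→3'): CACTATCTTGTGCGCATCCCTAAATCTTGTCCATATGTTCAGGTGAACATAGACGGTCTTTCTTTTTCCCCCAACCTAGTTTTACCGCTGCAAG
Frame +1: CTT GCA GCG GTA AAA CTA GGT TGG GGG AAA AAG AAA GAC CGT CTA TGT TCA CCT GAA CAT ATG GAC AAG ATT TAG GGA TGC GCA CAA GAT AGT — ATG at 61, stop TAG at 73 → 15 nt.
Frame +2: TTG CAG CGG TAA AAC TAG GTT GGG GGA AAA AGA AAG ACC GTC TAT GTT CAC CTG AAC ATA TGG ACA AGA TTT AGG GAT GCG CAC AAG ATA GTG — no ATG→stop ORF.
Frame +3: TGC AGC GGT AAA ACT AGG TTG GGG GAA AAA GAA AGA CCG TCT ATG TTC ACC TGA ACA TAT GGA CAA GAT TTA GGG ATG CGC ACA AGA TAG — ATG at 45, stop TGA at 54 → 12 nt; ATG at 78, stop TAG at 90 → 15 nt.
Frame -1: CAC TAT CTT GTG CGC ATC CCT AAA TCT TGT CCA TAT GTT CAG GTG AAC ATA GAC GGT CTT TCT TTT TCC CCC AAC CTA GTT TTA CCG CTG CAA — no ATG→stop ORF.
Frame -2: ACT ATC TTG TGC GCA TCC CTA AAT CTT GTC CAT ATG TTC AGG TGA ACA TAG ACG GTC TTT CTT TTT CCC CCA ACC TAG TTT TAC CGC TGC AAG — ATG at 35, stop TGA at 44 → 12 nt.
Frame -3: CTA TCT TGT GCG CAT CCC TAA ATC TTG TCC ATA TGT TCA GGT GAA CAT AGA CGG TCT TTC TTT TTC CCC CAA CCT AGT TTT ACC GCT GCA — no ATG→stop ORF.
Forward-strand max 15 nt; reverse-strand max 12 nt. The forward strand has the longer ORF.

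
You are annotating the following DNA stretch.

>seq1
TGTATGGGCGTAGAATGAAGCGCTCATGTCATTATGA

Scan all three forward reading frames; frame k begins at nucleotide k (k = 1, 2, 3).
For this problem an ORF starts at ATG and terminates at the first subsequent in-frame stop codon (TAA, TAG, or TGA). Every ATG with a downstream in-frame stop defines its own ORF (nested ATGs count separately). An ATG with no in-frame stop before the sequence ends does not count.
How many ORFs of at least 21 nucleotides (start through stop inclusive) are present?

Frame 1: TGT ATG GGC GTA GAA TGA AGC GCT CAT GTC ATT ATG — ATG at 4, stop TGA at 16 → 15 nt.
Frame 2: GTA TGG GCG TAG AAT GAA GCG CTC ATG TCA TTA TGA — ATG at 26, stop TGA at 35 → 12 nt.
Frame 3: TAT GGG CGT AGA ATG AAG CGC TCA TGT CAT TAT — no ATG→stop ORF.
No ORF reaches 21 nucleotides. Count = 0.

0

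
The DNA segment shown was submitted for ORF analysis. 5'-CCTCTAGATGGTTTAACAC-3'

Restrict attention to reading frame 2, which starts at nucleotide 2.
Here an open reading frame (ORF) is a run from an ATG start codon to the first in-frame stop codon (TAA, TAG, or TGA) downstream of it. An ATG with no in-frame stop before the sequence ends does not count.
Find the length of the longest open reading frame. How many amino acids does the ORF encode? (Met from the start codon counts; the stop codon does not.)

2

Frame 2: CTC TAG ATG GTT TAA CAC — ATG at 8, stop TAA at 14 → 9 nt.
Longest: frame 2, positions 8–16, 9 nt = 3 codons = 2 aa. → 2 amino acids.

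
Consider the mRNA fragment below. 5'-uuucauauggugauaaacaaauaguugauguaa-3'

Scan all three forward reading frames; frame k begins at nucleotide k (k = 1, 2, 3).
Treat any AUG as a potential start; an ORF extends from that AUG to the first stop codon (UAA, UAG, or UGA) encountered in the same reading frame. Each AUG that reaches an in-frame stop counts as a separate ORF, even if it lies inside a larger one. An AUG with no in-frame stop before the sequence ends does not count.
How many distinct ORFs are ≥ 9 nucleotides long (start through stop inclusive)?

1

Frame 1: UUU CAU AUG GUG AUA AAC AAA UAG UUG AUG UAA — AUG at 7, stop UAG at 22 → 18 nt; AUG at 28, stop UAA at 31 → 6 nt.
Frame 2: UUC AUA UGG UGA UAA ACA AAU AGU UGA UGU — no AUG→stop ORF.
Frame 3: UCA UAU GGU GAU AAA CAA AUA GUU GAU GUA — no AUG→stop ORF.
ORFs ≥ 9 nucleotides: frame 1 7–24 (18 nucleotides). Count = 1.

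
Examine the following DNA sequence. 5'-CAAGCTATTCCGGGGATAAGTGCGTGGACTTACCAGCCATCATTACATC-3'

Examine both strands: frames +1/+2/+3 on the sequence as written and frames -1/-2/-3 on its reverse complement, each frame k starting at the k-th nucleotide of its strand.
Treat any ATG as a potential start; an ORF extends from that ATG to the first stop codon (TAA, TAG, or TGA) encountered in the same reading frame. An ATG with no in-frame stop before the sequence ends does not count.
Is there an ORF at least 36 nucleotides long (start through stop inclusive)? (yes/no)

yes

Reverse complement (5'→3'): GATGTAATGATGGCTGGTAAGTCCACGCACTTATCCCCGGAATAGCTTG
Frame +1: CAA GCT ATT CCG GGG ATA AGT GCG TGG ACT TAC CAG CCA TCA TTA CAT — no ATG→stop ORF.
Frame +2: AAG CTA TTC CGG GGA TAA GTG CGT GGA CTT ACC AGC CAT CAT TAC ATC — no ATG→stop ORF.
Frame +3: AGC TAT TCC GGG GAT AAG TGC GTG GAC TTA CCA GCC ATC ATT ACA — no ATG→stop ORF.
Frame -1: GAT GTA ATG ATG GCT GGT AAG TCC ACG CAC TTA TCC CCG GAA TAG CTT — ATG at 7, stop TAG at 43 → 39 nt; ATG at 10, stop TAG at 43 → 36 nt.
Frame -2: ATG TAA TGA TGG CTG GTA AGT CCA CGC ACT TAT CCC CGG AAT AGC TTG — ATG at 2, stop TAA at 5 → 6 nt.
Frame -3: TGT AAT GAT GGC TGG TAA GTC CAC GCA CTT ATC CCC GGA ATA GCT — no ATG→stop ORF.
Frame -1 has an ORF of 39 nucleotides (positions 7–45) ≥ 36, so yes.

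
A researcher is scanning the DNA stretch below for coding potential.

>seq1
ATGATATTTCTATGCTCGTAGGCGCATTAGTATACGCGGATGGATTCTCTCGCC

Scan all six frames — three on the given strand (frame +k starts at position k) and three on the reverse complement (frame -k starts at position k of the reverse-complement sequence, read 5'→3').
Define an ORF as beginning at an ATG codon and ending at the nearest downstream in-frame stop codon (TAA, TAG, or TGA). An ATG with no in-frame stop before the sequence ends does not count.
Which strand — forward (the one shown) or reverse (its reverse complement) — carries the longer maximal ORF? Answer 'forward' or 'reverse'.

Reverse complement (5'→3'): GGCGAGAGAATCCATCCGCGTATACTAATGCGCCTACGAGCATAGAAATATCAT
Frame +1: ATG ATA TTT CTA TGC TCG TAG GCG CAT TAG TAT ACG CGG ATG GAT TCT CTC GCC — ATG at 1, stop TAG at 19 → 21 nt.
Frame +2: TGA TAT TTC TAT GCT CGT AGG CGC ATT AGT ATA CGC GGA TGG ATT CTC TCG — no ATG→stop ORF.
Frame +3: GAT ATT TCT ATG CTC GTA GGC GCA TTA GTA TAC GCG GAT GGA TTC TCT CGC — no ATG→stop ORF.
Frame -1: GGC GAG AGA ATC CAT CCG CGT ATA CTA ATG CGC CTA CGA GCA TAG AAA TAT CAT — ATG at 28, stop TAG at 43 → 18 nt.
Frame -2: GCG AGA GAA TCC ATC CGC GTA TAC TAA TGC GCC TAC GAG CAT AGA AAT ATC — no ATG→stop ORF.
Frame -3: CGA GAG AAT CCA TCC GCG TAT ACT AAT GCG CCT ACG AGC ATA GAA ATA TCA — no ATG→stop ORF.
Forward-strand max 21 nt; reverse-strand max 18 nt. The forward strand has the longer ORF.

forward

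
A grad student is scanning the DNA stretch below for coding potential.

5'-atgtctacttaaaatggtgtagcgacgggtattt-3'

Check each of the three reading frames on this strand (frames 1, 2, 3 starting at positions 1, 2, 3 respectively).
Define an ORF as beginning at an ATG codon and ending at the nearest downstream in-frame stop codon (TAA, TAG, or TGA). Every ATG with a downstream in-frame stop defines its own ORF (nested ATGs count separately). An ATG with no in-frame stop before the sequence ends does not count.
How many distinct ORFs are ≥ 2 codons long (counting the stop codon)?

Frame 1: ATG TCT ACT TAA AAT GGT GTA GCG ACG GGT ATT — ATG at 1, stop TAA at 10 → 12 nt.
Frame 2: TGT CTA CTT AAA ATG GTG TAG CGA CGG GTA TTT — ATG at 14, stop TAG at 20 → 9 nt.
Frame 3: GTC TAC TTA AAA TGG TGT AGC GAC GGG TAT — no ATG→stop ORF.
ORFs ≥ 2 codons: frame 1 1–12 (4 codons), frame 2 14–22 (3 codons). Count = 2.

2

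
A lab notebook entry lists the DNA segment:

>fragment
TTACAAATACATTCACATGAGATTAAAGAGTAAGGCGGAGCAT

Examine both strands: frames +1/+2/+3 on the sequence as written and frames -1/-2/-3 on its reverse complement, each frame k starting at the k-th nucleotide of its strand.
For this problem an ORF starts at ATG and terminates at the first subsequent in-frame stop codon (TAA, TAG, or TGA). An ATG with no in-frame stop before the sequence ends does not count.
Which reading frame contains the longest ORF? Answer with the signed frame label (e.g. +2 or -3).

-1

Reverse complement (5'→3'): ATGCTCCGCCTTACTCTTTAATCTCATGTGAATGTATTTGTAA
Frame +1: TTA CAA ATA CAT TCA CAT GAG ATT AAA GAG TAA GGC GGA GCA — no ATG→stop ORF.
Frame +2: TAC AAA TAC ATT CAC ATG AGA TTA AAG AGT AAG GCG GAG CAT — no ATG→stop ORF.
Frame +3: ACA AAT ACA TTC ACA TGA GAT TAA AGA GTA AGG CGG AGC — no ATG→stop ORF.
Frame -1: ATG CTC CGC CTT ACT CTT TAA TCT CAT GTG AAT GTA TTT GTA — ATG at 1, stop TAA at 19 → 21 nt.
Frame -2: TGC TCC GCC TTA CTC TTT AAT CTC ATG TGA ATG TAT TTG TAA — ATG at 26, stop TGA at 29 → 6 nt; ATG at 32, stop TAA at 41 → 12 nt.
Frame -3: GCT CCG CCT TAC TCT TTA ATC TCA TGT GAA TGT ATT TGT — no ATG→stop ORF.
Longest ORF is 21 nt in frame -1 (positions 1–21).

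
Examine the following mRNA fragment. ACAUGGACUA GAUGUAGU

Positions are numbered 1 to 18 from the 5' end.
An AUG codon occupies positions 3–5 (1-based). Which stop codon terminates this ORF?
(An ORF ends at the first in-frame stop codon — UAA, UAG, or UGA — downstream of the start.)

Codons from position 3: AUG (3–5), GAC (6–8), UAG (9–11).
The first in-frame stop codon is UAG.

UAG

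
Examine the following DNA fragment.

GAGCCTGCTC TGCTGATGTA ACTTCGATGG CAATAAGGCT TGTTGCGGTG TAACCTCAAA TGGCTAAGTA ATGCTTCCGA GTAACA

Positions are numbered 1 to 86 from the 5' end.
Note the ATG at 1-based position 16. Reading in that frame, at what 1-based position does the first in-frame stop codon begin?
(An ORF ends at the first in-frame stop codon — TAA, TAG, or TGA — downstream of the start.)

Codons from position 16: ATG (16–18), TAA (19–21).
TAA is a stop codon; it begins at position 19.

19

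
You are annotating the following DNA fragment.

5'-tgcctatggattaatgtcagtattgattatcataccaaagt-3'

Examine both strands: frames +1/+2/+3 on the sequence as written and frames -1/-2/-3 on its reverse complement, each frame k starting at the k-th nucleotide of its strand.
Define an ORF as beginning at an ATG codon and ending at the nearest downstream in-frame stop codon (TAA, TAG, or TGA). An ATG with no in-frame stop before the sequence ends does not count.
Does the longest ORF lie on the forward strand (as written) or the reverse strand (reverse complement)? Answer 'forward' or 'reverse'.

reverse

Reverse complement (5'→3'): ACTTTGGTATGATAATCAATACTGACATTAATCCATAGGCA
Frame +1: TGC CTA TGG ATT AAT GTC AGT ATT GAT TAT CAT ACC AAA — no ATG→stop ORF.
Frame +2: GCC TAT GGA TTA ATG TCA GTA TTG ATT ATC ATA CCA AAG — no ATG→stop ORF.
Frame +3: CCT ATG GAT TAA TGT CAG TAT TGA TTA TCA TAC CAA AGT — ATG at 6, stop TAA at 12 → 9 nt.
Frame -1: ACT TTG GTA TGA TAA TCA ATA CTG ACA TTA ATC CAT AGG — no ATG→stop ORF.
Frame -2: CTT TGG TAT GAT AAT CAA TAC TGA CAT TAA TCC ATA GGC — no ATG→stop ORF.
Frame -3: TTT GGT ATG ATA ATC AAT ACT GAC ATT AAT CCA TAG GCA — ATG at 9, stop TAG at 36 → 30 nt.
Forward-strand max 9 nt; reverse-strand max 30 nt. The reverse strand has the longer ORF.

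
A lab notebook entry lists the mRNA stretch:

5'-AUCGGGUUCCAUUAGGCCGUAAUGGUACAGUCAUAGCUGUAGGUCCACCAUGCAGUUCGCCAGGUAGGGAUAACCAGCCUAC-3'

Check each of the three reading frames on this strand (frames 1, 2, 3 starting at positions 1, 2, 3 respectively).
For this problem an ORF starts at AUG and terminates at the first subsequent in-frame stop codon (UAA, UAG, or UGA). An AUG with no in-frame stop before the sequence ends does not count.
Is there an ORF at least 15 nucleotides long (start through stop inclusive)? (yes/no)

yes

Frame 1: AUC GGG UUC CAU UAG GCC GUA AUG GUA CAG UCA UAG CUG UAG GUC CAC CAU GCA GUU CGC CAG GUA GGG AUA ACC AGC CUA — AUG at 22, stop UAG at 34 → 15 nt.
Frame 2: UCG GGU UCC AUU AGG CCG UAA UGG UAC AGU CAU AGC UGU AGG UCC ACC AUG CAG UUC GCC AGG UAG GGA UAA CCA GCC UAC — AUG at 50, stop UAG at 65 → 18 nt.
Frame 3: CGG GUU CCA UUA GGC CGU AAU GGU ACA GUC AUA GCU GUA GGU CCA CCA UGC AGU UCG CCA GGU AGG GAU AAC CAG CCU — no AUG→stop ORF.
Frame 1 has an ORF of 15 nucleotides (positions 22–36) ≥ 15, so yes.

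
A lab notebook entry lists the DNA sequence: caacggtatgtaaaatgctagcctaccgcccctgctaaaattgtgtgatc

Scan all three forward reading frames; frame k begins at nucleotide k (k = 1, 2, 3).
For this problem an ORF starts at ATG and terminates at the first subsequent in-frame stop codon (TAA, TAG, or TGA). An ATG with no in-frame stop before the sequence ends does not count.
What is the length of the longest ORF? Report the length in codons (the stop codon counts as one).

Frame 1: CAA CGG TAT GTA AAA TGC TAG CCT ACC GCC CCT GCT AAA ATT GTG TGA — no ATG→stop ORF.
Frame 2: AAC GGT ATG TAA AAT GCT AGC CTA CCG CCC CTG CTA AAA TTG TGT GAT — ATG at 8, stop TAA at 11 → 6 nt.
Frame 3: ACG GTA TGT AAA ATG CTA GCC TAC CGC CCC TGC TAA AAT TGT GTG ATC — ATG at 15, stop TAA at 36 → 24 nt.
Longest: frame 3, positions 15–38, 24 nt = 8 codons = 7 aa. → 8 codons.

8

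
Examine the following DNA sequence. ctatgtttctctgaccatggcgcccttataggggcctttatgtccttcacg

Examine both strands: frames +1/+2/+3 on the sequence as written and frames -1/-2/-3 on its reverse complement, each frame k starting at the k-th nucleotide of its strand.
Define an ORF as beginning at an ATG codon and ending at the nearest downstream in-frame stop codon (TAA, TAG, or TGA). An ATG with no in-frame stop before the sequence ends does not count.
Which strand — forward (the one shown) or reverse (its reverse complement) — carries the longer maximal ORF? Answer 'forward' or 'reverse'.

reverse

Reverse complement (5'→3'): CGTGAAGGACATAAAGGCCCCTATAAGGGCGCCATGGTCAGAGAAACATAG
Frame +1: CTA TGT TTC TCT GAC CAT GGC GCC CTT ATA GGG GCC TTT ATG TCC TTC ACG — no ATG→stop ORF.
Frame +2: TAT GTT TCT CTG ACC ATG GCG CCC TTA TAG GGG CCT TTA TGT CCT TCA — ATG at 17, stop TAG at 29 → 15 nt.
Frame +3: ATG TTT CTC TGA CCA TGG CGC CCT TAT AGG GGC CTT TAT GTC CTT CAC — ATG at 3, stop TGA at 12 → 12 nt.
Frame -1: CGT GAA GGA CAT AAA GGC CCC TAT AAG GGC GCC ATG GTC AGA GAA ACA TAG — ATG at 34, stop TAG at 49 → 18 nt.
Frame -2: GTG AAG GAC ATA AAG GCC CCT ATA AGG GCG CCA TGG TCA GAG AAA CAT — no ATG→stop ORF.
Frame -3: TGA AGG ACA TAA AGG CCC CTA TAA GGG CGC CAT GGT CAG AGA AAC ATA — no ATG→stop ORF.
Forward-strand max 15 nt; reverse-strand max 18 nt. The reverse strand has the longer ORF.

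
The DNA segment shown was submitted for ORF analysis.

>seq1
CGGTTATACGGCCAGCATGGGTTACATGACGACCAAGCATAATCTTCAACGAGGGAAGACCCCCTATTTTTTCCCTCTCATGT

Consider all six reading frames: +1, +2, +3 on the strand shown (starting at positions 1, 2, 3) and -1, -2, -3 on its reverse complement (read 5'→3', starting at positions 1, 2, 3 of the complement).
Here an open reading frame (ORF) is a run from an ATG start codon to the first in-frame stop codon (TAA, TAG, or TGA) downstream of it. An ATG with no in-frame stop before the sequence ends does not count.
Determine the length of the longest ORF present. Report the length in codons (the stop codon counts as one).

Reverse complement (5'→3'): ACATGAGAGGGAAAAAATAGGGGGTCTTCCCTCGTTGAAGATTATGCTTGGTCGTCATGTAACCCATGCTGGCCGTATAACCG
Frame +1: CGG TTA TAC GGC CAG CAT GGG TTA CAT GAC GAC CAA GCA TAA TCT TCA ACG AGG GAA GAC CCC CTA TTT TTT CCC TCT CAT — no ATG→stop ORF.
Frame +2: GGT TAT ACG GCC AGC ATG GGT TAC ATG ACG ACC AAG CAT AAT CTT CAA CGA GGG AAG ACC CCC TAT TTT TTC CCT CTC ATG — no ATG→stop ORF.
Frame +3: GTT ATA CGG CCA GCA TGG GTT ACA TGA CGA CCA AGC ATA ATC TTC AAC GAG GGA AGA CCC CCT ATT TTT TCC CTC TCA TGT — no ATG→stop ORF.
Frame -1: ACA TGA GAG GGA AAA AAT AGG GGG TCT TCC CTC GTT GAA GAT TAT GCT TGG TCG TCA TGT AAC CCA TGC TGG CCG TAT AAC — no ATG→stop ORF.
Frame -2: CAT GAG AGG GAA AAA ATA GGG GGT CTT CCC TCG TTG AAG ATT ATG CTT GGT CGT CAT GTA ACC CAT GCT GGC CGT ATA ACC — no ATG→stop ORF.
Frame -3: ATG AGA GGG AAA AAA TAG GGG GTC TTC CCT CGT TGA AGA TTA TGC TTG GTC GTC ATG TAA CCC ATG CTG GCC GTA TAA CCG — ATG at 3, stop TAG at 18 → 18 nt; ATG at 57, stop TAA at 60 → 6 nt; ATG at 66, stop TAA at 78 → 15 nt.
Longest: frame -3, positions 3–20, 18 nt = 6 codons = 5 aa. → 6 codons.

6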